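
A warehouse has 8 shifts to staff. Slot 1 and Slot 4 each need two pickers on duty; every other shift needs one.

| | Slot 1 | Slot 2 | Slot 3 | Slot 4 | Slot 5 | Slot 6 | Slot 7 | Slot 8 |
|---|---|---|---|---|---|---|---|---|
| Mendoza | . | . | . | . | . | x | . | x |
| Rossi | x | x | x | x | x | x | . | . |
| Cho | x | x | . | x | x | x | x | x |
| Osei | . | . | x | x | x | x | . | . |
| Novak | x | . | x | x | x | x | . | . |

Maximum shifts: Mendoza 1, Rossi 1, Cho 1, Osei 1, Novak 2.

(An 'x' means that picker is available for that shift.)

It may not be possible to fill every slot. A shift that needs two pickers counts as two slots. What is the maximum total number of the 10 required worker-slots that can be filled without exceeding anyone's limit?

6

Total capacity across all pickers is 1+1+1+1+2 = 6, and 10 slots are needed, so at most 6 can be filled.
An assignment achieving 6: Slot 1→Novak, Slot 2→Rossi, Slot 3→Osei, Slot 4→Novak, Slot 7→Cho, Slot 8→Mendoza.
Loads: Mendoza 1/1, Rossi 1/1, Cho 1/1, Osei 1/1, Novak 2/2.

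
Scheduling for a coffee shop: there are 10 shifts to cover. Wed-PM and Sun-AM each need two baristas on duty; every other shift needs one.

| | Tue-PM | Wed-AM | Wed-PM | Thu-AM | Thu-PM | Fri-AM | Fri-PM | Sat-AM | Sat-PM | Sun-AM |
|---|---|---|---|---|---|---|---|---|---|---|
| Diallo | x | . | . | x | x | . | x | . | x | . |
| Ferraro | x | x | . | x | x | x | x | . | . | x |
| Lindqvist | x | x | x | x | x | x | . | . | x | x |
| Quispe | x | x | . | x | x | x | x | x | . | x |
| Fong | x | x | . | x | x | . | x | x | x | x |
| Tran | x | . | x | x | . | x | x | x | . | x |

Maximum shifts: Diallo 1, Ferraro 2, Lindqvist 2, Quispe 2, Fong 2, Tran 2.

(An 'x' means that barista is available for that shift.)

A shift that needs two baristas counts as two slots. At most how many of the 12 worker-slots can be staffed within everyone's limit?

Total capacity across all baristas is 1+2+2+2+2+2 = 11, and 12 slots are needed, so at most 11 can be filled.
An assignment achieving 11: Tue-PM→Fong, Wed-AM→Ferraro, Wed-PM→Lindqvist+Tran, Thu-PM→Lindqvist, Fri-AM→Ferraro, Fri-PM→Quispe, Sat-AM→Quispe, Sat-PM→Diallo, Sun-AM→Fong+Tran.
Loads: Diallo 1/1, Ferraro 2/2, Lindqvist 2/2, Quispe 2/2, Fong 2/2, Tran 2/2.

11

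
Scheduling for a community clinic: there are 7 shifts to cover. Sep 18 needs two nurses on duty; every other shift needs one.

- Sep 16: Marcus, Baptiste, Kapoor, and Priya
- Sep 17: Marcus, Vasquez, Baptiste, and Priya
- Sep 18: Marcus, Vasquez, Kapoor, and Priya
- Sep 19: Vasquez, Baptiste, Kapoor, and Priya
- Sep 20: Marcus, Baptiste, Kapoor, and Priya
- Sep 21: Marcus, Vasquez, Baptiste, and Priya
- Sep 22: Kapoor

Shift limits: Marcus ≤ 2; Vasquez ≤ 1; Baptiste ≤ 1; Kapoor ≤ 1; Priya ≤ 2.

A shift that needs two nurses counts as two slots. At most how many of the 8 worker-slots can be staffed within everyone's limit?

Total capacity across all nurses is 2+1+1+1+2 = 7, and 8 slots are needed, so at most 7 can be filled.
An assignment achieving 7: Sep 16→Marcus, Sep 17→Marcus, Sep 18→Vasquez+Priya, Sep 19→Baptiste, Sep 20→Priya, Sep 22→Kapoor.
Loads: Marcus 2/2, Vasquez 1/1, Baptiste 1/1, Kapoor 1/1, Priya 2/2.

7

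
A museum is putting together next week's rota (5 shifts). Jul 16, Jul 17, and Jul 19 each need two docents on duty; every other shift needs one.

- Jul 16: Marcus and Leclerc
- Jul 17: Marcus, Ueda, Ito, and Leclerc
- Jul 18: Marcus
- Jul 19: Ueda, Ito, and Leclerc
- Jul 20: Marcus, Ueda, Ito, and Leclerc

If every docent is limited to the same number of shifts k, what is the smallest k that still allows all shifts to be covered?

With 4 docents and 8 worker-slots to fill, someone must work at least ⌈8/4⌉ = 2 shifts, so k ≥ 2.
k = 2 works: Jul 16→Marcus+Leclerc, Jul 17→Ito+Leclerc, Jul 18→Marcus, Jul 19→Ueda+Ito, Jul 20→Ueda.
Loads: Marcus 2, Ueda 2, Ito 2, Leclerc 2 — all ≤ 2.

2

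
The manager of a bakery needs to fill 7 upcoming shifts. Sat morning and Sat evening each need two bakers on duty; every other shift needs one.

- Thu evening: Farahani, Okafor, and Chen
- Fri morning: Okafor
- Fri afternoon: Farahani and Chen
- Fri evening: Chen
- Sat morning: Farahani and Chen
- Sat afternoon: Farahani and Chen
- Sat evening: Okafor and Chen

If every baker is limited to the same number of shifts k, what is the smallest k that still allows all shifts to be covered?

3

With 3 bakers and 9 worker-slots to fill, someone must work at least ⌈9/3⌉ = 3 shifts, so k ≥ 3.
k = 3 works: Thu evening→Okafor, Fri morning→Okafor, Fri afternoon→Farahani, Fri evening→Chen, Sat morning→Farahani+Chen, Sat afternoon→Farahani, Sat evening→Okafor+Chen.
Loads: Farahani 3, Okafor 3, Chen 3 — all ≤ 3.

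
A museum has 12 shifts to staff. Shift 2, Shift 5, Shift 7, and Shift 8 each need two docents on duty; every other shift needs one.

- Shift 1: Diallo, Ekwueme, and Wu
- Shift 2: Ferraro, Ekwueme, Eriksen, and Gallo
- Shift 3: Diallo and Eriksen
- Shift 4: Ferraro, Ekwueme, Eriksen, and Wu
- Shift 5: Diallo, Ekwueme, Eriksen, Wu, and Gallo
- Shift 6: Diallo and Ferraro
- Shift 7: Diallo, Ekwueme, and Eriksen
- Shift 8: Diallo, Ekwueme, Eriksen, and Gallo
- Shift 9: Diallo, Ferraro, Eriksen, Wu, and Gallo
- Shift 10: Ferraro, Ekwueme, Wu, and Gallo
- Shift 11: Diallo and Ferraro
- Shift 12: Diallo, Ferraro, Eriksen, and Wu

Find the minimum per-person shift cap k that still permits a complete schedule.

With 6 docents and 16 worker-slots to fill, someone must work at least ⌈16/6⌉ = 3 shifts, so k ≥ 3.
k = 3 works: Shift 1→Ekwueme, Shift 2→Ekwueme+Gallo, Shift 3→Diallo, Shift 4→Ferraro, Shift 5→Wu+Gallo, Shift 6→Diallo, Shift 7→Ekwueme+Eriksen, Shift 8→Eriksen+Gallo, Shift 9→Eriksen, Shift 10→Ferraro, Shift 11→Diallo, Shift 12→Ferraro.
Loads: Diallo 3, Ferraro 3, Ekwueme 3, Eriksen 3, Wu 1, Gallo 3 — all ≤ 3.

3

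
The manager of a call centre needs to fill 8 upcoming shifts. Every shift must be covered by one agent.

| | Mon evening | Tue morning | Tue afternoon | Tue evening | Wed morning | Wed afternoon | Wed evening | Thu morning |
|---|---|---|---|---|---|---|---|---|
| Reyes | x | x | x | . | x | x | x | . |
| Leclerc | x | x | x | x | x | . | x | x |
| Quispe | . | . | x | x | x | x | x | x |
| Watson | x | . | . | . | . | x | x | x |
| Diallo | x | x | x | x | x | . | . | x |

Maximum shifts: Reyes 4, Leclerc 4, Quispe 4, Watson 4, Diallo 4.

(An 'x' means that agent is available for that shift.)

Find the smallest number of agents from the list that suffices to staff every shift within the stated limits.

2

8 slots to fill and no one can take more than 4, so at least ⌈8/4⌉ = 2 agents are needed.
Reyes and Leclerc alone can cover everything: Mon evening→Reyes, Tue morning→Reyes, Tue afternoon→Reyes, Tue evening→Leclerc, Wed morning→Leclerc, Wed afternoon→Reyes, Wed evening→Leclerc, Thu morning→Leclerc.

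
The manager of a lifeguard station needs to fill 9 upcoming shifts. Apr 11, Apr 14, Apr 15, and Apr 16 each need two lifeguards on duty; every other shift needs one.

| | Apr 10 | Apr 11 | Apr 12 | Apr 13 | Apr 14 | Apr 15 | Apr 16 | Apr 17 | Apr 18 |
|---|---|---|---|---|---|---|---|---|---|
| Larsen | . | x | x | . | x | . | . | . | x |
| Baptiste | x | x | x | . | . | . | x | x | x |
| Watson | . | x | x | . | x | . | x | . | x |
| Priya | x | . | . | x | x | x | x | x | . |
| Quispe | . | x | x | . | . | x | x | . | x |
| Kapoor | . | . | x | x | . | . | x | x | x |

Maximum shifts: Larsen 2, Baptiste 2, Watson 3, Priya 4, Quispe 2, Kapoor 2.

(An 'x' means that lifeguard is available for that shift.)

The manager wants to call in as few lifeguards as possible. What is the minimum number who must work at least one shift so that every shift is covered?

5

13 slots to fill and no one can take more than 4, so at least ⌈13/4⌉ = 4 lifeguards are needed.
Any 4 lifeguards together have capacity at most 4+3+2+2 = 11 < 13 slots, so 4 can never suffice.
Larsen, Baptiste, Watson, Priya, and Quispe alone can cover everything: Apr 10→Baptiste, Apr 11→Watson+Quispe, Apr 12→Larsen, Apr 13→Priya, Apr 14→Larsen+Priya, Apr 15→Priya+Quispe, Apr 16→Watson+Priya, Apr 17→Baptiste, Apr 18→Watson.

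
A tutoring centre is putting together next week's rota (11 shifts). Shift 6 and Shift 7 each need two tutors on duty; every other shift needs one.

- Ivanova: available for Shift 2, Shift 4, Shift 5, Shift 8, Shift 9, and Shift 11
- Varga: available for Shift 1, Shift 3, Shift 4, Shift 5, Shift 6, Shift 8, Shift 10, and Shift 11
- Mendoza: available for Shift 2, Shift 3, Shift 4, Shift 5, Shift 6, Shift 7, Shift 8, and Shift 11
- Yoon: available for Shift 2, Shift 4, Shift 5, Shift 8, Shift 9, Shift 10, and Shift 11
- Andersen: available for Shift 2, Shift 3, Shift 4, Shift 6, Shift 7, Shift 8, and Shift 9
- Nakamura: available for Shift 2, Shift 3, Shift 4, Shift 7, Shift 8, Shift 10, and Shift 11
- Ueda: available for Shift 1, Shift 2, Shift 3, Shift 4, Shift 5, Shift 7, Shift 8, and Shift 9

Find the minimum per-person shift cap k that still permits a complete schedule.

2

With 7 tutors and 13 worker-slots to fill, someone must work at least ⌈13/7⌉ = 2 shifts, so k ≥ 2.
k = 2 works: Shift 1→Varga, Shift 2→Andersen, Shift 3→Mendoza, Shift 4→Nakamura, Shift 5→Ivanova, Shift 6→Varga+Mendoza, Shift 7→Andersen+Nakamura, Shift 8→Ueda, Shift 9→Ivanova, Shift 10→Yoon, Shift 11→Yoon.
Loads: Ivanova 2, Varga 2, Mendoza 2, Yoon 2, Andersen 2, Nakamura 2, Ueda 1 — all ≤ 2.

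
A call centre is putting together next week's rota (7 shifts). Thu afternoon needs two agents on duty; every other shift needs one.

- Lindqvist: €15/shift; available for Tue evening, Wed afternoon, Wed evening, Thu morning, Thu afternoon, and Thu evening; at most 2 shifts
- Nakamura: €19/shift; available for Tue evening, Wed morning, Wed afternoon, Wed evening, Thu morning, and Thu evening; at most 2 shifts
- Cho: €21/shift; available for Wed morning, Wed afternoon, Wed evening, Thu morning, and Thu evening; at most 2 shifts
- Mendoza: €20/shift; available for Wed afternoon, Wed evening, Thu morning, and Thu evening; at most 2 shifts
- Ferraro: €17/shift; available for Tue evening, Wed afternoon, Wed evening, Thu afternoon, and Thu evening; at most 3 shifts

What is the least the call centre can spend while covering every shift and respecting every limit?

Thu afternoon can only be covered by Lindqvist and Ferraro, so that assignment is forced.
Picking the cheapest available agent for each shift independently would cost €126, but that ignores the shift limits.
An optimal schedule: Tue evening→Lindqvist, Wed morning→Nakamura, Wed afternoon→Ferraro, Wed evening→Ferraro, Thu morning→Nakamura, Thu afternoon→Lindqvist+Ferraro, Thu evening→Mendoza.
Total: 15 + 19 + 17 + 17 + 19 + 15 + 17 + 20 = €139.

€139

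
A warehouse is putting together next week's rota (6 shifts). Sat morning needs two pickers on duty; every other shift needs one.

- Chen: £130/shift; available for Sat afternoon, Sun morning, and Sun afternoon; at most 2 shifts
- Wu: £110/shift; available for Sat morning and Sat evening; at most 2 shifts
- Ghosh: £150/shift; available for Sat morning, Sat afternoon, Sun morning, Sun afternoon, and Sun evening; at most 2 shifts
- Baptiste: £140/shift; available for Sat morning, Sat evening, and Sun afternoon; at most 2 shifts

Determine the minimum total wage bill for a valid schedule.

Sun evening can only be covered by Ghosh, so that assignment is forced.
Picking the cheapest available picker for each shift independently would cost £900, but that ignores the shift limits.
An optimal schedule: Sat morning→Wu+Baptiste, Sat afternoon→Chen, Sat evening→Wu, Sun morning→Chen, Sun afternoon→Baptiste, Sun evening→Ghosh.
Total: 110 + 140 + 130 + 110 + 130 + 140 + 150 = £910.

£910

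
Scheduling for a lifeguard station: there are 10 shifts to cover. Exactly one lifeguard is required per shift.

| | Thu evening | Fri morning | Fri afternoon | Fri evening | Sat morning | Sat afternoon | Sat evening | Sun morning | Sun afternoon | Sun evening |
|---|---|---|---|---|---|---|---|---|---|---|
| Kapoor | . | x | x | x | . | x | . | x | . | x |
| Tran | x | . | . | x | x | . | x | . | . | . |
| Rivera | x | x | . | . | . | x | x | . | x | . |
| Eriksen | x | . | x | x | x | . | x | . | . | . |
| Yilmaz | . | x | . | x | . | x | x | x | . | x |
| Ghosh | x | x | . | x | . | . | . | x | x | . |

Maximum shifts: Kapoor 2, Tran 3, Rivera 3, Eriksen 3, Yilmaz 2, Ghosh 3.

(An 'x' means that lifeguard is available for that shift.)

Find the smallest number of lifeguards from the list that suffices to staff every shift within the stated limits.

4

10 slots to fill and no one can take more than 3, so at least ⌈10/3⌉ = 4 lifeguards are needed.
Kapoor, Tran, Rivera, and Eriksen alone can cover everything: Thu evening→Tran, Fri morning→Rivera, Fri afternoon→Eriksen, Fri evening→Tran, Sat morning→Tran, Sat afternoon→Rivera, Sat evening→Eriksen, Sun morning→Kapoor, Sun afternoon→Rivera, Sun evening→Kapoor.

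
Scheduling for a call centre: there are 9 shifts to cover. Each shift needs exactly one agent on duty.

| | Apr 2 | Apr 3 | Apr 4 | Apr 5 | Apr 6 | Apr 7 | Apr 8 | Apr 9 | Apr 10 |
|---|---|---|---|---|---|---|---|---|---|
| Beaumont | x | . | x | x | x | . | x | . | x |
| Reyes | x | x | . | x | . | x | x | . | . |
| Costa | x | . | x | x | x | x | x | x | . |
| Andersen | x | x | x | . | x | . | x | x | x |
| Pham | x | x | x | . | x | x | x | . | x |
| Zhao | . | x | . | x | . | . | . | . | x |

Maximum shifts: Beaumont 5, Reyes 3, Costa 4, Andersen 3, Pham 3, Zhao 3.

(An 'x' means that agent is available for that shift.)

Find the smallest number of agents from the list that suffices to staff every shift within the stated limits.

3

9 slots to fill and no one can take more than 5, so at least ⌈9/5⌉ = 2 agents are needed.
No set of 2 agents can cover every shift (each such set leaves at least one shift with no one available or exceeds a cap).
Beaumont, Reyes, and Costa alone can cover everything: Apr 2→Beaumont, Apr 3→Reyes, Apr 4→Beaumont, Apr 5→Beaumont, Apr 6→Beaumont, Apr 7→Reyes, Apr 8→Reyes, Apr 9→Costa, Apr 10→Beaumont.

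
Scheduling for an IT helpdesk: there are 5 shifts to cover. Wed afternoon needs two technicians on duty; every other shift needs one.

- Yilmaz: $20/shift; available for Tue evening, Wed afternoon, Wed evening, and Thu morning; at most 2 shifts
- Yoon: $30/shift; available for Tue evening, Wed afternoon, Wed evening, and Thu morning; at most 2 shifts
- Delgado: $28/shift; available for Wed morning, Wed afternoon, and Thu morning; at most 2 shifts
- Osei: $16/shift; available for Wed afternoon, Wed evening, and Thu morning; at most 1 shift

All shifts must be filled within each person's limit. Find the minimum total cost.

Wed morning can only be covered by Delgado, so that assignment is forced.
Picking the cheapest available technician for each shift independently would cost $116, but that ignores the shift limits.
An optimal schedule: Tue evening→Yilmaz, Wed morning→Delgado, Wed afternoon→Delgado+Yoon, Wed evening→Osei, Thu morning→Yilmaz.
Total: 20 + 28 + 28 + 30 + 16 + 20 = $142.

$142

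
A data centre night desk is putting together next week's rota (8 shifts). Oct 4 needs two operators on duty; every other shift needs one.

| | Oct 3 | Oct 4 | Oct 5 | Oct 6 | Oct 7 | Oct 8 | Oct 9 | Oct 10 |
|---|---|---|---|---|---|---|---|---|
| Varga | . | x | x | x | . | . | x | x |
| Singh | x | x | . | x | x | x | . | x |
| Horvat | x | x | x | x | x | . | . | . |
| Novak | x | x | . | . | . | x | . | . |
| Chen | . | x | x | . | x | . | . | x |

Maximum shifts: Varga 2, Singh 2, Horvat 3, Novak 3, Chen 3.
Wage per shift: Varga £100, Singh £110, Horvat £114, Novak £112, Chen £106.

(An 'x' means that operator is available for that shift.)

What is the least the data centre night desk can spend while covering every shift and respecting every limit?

Oct 9 can only be covered by Varga, so that assignment is forced.
Picking the cheapest available operator for each shift independently would cost £932, but that ignores the shift limits.
An optimal schedule: Oct 3→Novak, Oct 4→Chen+Novak, Oct 5→Varga, Oct 6→Singh, Oct 7→Chen, Oct 8→Singh, Oct 9→Varga, Oct 10→Chen.
Total: 112 + 106 + 112 + 100 + 110 + 106 + 110 + 100 + 106 = £962.

£962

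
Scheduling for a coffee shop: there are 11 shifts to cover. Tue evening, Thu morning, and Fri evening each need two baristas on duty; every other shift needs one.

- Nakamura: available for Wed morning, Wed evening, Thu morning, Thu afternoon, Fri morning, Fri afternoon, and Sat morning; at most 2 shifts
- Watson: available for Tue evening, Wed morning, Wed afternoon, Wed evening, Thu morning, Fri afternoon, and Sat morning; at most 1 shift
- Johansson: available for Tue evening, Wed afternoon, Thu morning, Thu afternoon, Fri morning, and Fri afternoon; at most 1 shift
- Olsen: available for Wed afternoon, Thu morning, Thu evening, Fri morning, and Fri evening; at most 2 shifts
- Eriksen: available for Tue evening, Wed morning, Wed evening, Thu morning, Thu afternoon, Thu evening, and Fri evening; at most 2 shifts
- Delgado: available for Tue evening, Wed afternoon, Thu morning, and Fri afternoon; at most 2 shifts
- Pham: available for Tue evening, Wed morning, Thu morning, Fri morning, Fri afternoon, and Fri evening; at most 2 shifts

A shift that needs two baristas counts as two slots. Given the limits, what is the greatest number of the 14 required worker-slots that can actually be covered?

12

Total capacity across all baristas is 2+1+1+2+2+2+2 = 12, and 14 slots are needed, so at most 12 can be filled.
An assignment achieving 12: Tue evening→Eriksen+Delgado, Wed morning→Watson, Wed afternoon→Delgado, Wed evening→Nakamura, Thu afternoon→Johansson, Thu evening→Olsen, Fri morning→Pham, Fri afternoon→Pham, Fri evening→Olsen+Eriksen, Sat morning→Nakamura.
Loads: Nakamura 2/2, Watson 1/1, Johansson 1/1, Olsen 2/2, Eriksen 2/2, Delgado 2/2, Pham 2/2.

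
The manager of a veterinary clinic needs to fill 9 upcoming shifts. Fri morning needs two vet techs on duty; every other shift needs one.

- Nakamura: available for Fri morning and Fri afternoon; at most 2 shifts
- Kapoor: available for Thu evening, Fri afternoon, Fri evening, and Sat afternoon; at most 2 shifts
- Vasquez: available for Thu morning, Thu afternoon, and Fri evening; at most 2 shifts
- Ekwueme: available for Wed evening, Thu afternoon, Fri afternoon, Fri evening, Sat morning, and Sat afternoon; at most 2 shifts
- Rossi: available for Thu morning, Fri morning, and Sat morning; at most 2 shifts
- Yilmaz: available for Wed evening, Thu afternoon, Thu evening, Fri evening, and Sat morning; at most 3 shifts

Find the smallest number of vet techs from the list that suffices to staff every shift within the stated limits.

5

10 slots to fill and no one can take more than 3, so at least ⌈10/3⌉ = 4 vet techs are needed.
Any 4 vet techs together have capacity at most 3+2+2+2 = 9 < 10 slots, so 4 can never suffice.
Nakamura, Kapoor, Vasquez, Ekwueme, and Rossi alone can cover everything: Wed evening→Ekwueme, Thu morning→Vasquez, Thu afternoon→Vasquez, Thu evening→Kapoor, Fri morning→Nakamura+Rossi, Fri afternoon→Nakamura, Fri evening→Ekwueme, Sat morning→Rossi, Sat afternoon→Kapoor.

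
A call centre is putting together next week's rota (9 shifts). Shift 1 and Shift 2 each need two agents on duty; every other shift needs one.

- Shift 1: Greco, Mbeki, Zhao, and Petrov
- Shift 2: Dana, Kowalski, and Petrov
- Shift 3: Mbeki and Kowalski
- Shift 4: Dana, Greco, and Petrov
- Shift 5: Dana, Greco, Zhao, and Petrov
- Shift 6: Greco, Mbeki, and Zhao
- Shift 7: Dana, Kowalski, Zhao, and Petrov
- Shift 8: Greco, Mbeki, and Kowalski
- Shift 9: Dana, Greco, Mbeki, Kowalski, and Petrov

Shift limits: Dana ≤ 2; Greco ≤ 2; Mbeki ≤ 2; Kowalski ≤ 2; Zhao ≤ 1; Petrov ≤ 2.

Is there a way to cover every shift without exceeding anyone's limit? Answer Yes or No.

One valid schedule: Shift 1→Mbeki+Petrov, Shift 2→Dana+Kowalski, Shift 3→Mbeki, Shift 4→Dana, Shift 5→Zhao, Shift 6→Greco, Shift 7→Kowalski, Shift 8→Greco, Shift 9→Petrov.
Loads: Dana 2/2, Greco 2/2, Mbeki 2/2, Kowalski 2/2, Zhao 1/1, Petrov 2/2 — all within limits.

Yes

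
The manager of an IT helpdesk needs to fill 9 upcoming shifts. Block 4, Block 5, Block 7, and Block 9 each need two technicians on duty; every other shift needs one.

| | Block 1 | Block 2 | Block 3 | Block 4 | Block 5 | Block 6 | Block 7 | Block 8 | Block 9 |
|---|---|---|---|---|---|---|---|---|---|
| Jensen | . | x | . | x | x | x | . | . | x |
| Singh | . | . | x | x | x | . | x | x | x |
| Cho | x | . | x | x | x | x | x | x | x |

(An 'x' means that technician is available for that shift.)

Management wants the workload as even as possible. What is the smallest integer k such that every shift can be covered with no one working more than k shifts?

5

With 3 technicians and 13 worker-slots to fill, someone must work at least ⌈13/3⌉ = 5 shifts, so k ≥ 5.
k = 5 works: Block 1→Cho, Block 2→Jensen, Block 3→Singh, Block 4→Jensen+Singh, Block 5→Jensen+Singh, Block 6→Jensen, Block 7→Singh+Cho, Block 8→Singh, Block 9→Jensen+Cho.
Loads: Jensen 5, Singh 5, Cho 3 — all ≤ 5.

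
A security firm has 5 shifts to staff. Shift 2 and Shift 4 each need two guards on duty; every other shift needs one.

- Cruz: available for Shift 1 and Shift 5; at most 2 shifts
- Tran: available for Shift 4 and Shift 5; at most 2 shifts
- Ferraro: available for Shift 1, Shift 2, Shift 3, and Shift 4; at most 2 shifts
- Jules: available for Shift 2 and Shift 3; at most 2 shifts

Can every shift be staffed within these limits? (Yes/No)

Yes

Shift 2 can only be covered by Ferraro and Jules, so that assignment is forced.
Shift 4 can only be covered by Tran and Ferraro, so that assignment is forced.
One valid schedule: Shift 1→Cruz, Shift 2→Ferraro+Jules, Shift 3→Jules, Shift 4→Tran+Ferraro, Shift 5→Cruz.
Loads: Cruz 2/2, Tran 1/2, Ferraro 2/2, Jules 2/2 — all within limits.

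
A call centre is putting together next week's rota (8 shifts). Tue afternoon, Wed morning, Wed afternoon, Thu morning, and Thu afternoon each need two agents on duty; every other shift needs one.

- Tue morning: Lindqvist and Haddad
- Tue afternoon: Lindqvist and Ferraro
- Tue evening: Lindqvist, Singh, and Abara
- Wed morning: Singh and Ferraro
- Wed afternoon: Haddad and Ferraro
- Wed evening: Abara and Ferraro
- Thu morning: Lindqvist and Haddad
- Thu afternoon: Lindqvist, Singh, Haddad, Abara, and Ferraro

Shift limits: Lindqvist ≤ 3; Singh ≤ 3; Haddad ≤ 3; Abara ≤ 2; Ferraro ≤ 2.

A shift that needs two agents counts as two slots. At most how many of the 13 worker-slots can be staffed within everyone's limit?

12

Total capacity across all agents is 3+3+3+2+2 = 13, and 13 slots are needed, so at most 13 can be filled.
Shifts {Tue afternoon, Wed morning, Wed afternoon} need 6 slots but only Lindqvist, Singh, Haddad, and Ferraro are available for them, supplying at most 5 — so at least 1 slot must go unfilled.
An assignment achieving 12: Tue morning→Lindqvist, Tue afternoon→Lindqvist+Ferraro, Tue evening→Singh, Wed morning→Singh+Ferraro, Wed afternoon→Haddad, Wed evening→Abara, Thu morning→Lindqvist+Haddad, Thu afternoon→Singh+Haddad.
Loads: Lindqvist 3/3, Singh 3/3, Haddad 3/3, Abara 1/2, Ferraro 2/2.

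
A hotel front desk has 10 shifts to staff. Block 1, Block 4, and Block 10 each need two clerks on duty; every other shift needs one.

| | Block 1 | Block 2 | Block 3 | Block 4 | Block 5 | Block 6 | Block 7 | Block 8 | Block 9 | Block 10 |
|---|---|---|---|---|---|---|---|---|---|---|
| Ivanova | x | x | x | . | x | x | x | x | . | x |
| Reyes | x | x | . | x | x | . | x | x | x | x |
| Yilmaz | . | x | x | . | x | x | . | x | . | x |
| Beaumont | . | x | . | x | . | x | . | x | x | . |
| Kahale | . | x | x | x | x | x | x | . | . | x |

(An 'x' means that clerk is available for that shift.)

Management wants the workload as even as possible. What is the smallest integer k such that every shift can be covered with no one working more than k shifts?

3

With 5 clerks and 13 worker-slots to fill, someone must work at least ⌈13/5⌉ = 3 shifts, so k ≥ 3.
k = 3 works: Block 1→Ivanova+Reyes, Block 2→Beaumont, Block 3→Ivanova, Block 4→Reyes+Beaumont, Block 5→Yilmaz, Block 6→Yilmaz, Block 7→Ivanova, Block 8→Beaumont, Block 9→Reyes, Block 10→Yilmaz+Kahale.
Loads: Ivanova 3, Reyes 3, Yilmaz 3, Beaumont 3, Kahale 1 — all ≤ 3.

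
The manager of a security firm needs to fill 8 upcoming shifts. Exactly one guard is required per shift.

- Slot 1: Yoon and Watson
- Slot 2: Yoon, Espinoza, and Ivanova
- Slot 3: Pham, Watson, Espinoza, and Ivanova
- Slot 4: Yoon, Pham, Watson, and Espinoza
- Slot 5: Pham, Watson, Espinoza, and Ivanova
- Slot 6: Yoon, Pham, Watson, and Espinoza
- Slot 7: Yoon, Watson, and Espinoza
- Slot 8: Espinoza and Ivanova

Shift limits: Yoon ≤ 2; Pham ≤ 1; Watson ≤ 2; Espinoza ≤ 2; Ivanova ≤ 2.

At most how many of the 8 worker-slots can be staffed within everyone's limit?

8

Total capacity across all guards is 2+1+2+2+2 = 9, and 8 slots are needed, so at most 8 can be filled.
An assignment achieving 8: Slot 1→Yoon, Slot 2→Yoon, Slot 3→Pham, Slot 4→Watson, Slot 5→Ivanova, Slot 6→Espinoza, Slot 7→Watson, Slot 8→Espinoza.
Loads: Yoon 2/2, Pham 1/1, Watson 2/2, Espinoza 2/2, Ivanova 1/2.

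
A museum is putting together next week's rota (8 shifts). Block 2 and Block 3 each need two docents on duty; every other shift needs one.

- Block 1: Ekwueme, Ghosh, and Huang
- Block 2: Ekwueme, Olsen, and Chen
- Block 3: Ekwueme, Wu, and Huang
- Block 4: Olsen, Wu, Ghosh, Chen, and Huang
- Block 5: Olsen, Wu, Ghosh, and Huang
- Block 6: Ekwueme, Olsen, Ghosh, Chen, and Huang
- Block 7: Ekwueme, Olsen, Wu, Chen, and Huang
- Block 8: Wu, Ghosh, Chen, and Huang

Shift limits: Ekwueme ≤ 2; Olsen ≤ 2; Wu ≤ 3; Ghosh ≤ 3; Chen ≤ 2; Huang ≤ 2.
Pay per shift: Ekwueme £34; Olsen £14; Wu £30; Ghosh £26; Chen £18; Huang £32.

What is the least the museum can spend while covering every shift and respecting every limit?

£234

Picking the cheapest available docent for each shift independently would cost £194, but that ignores the shift limits.
An optimal schedule: Block 1→Ghosh, Block 2→Olsen+Chen, Block 3→Wu+Huang, Block 4→Ghosh, Block 5→Olsen, Block 6→Ghosh, Block 7→Wu, Block 8→Chen.
Total: 26 + 14 + 18 + 30 + 32 + 26 + 14 + 26 + 30 + 18 = £234.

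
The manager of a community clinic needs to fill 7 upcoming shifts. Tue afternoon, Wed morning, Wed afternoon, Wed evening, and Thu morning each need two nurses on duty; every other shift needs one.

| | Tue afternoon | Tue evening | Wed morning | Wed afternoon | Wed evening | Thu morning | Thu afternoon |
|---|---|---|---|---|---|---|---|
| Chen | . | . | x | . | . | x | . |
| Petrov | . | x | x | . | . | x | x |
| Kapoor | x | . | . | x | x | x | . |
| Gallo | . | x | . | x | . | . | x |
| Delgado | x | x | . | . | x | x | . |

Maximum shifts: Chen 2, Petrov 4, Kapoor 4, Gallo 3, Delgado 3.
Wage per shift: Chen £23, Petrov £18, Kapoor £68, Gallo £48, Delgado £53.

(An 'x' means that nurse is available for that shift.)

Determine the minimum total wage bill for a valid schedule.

Tue afternoon can only be covered by Kapoor and Delgado, so that assignment is forced.
Wed morning can only be covered by Chen and Petrov, so that assignment is forced.
Wed afternoon can only be covered by Kapoor and Gallo, so that assignment is forced.
Picking the cheapest available nurse for each shift independently would cost £476, and that bound is achievable.
An optimal schedule: Tue afternoon→Kapoor+Delgado, Tue evening→Petrov, Wed morning→Chen+Petrov, Wed afternoon→Kapoor+Gallo, Wed evening→Kapoor+Delgado, Thu morning→Chen+Petrov, Thu afternoon→Petrov.
Total: 68 + 53 + 18 + 23 + 18 + 68 + 48 + 68 + 53 + 23 + 18 + 18 = £476.

£476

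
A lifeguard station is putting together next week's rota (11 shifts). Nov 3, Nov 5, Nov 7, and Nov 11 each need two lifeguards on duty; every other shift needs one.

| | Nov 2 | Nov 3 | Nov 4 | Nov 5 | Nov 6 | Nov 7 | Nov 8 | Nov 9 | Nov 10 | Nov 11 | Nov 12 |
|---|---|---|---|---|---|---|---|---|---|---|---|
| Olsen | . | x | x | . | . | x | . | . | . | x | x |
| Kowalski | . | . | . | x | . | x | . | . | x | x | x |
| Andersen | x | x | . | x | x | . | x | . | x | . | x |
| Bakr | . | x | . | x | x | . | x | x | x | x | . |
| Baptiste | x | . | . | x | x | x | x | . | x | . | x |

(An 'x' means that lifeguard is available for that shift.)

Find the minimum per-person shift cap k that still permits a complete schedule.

With 5 lifeguards and 15 worker-slots to fill, someone must work at least ⌈15/5⌉ = 3 shifts, so k ≥ 3.
k = 3 works: Nov 2→Andersen, Nov 3→Olsen+Andersen, Nov 4→Olsen, Nov 5→Kowalski+Baptiste, Nov 6→Andersen, Nov 7→Olsen+Kowalski, Nov 8→Bakr, Nov 9→Bakr, Nov 10→Baptiste, Nov 11→Kowalski+Bakr, Nov 12→Baptiste.
Loads: Olsen 3, Kowalski 3, Andersen 3, Bakr 3, Baptiste 3 — all ≤ 3.

3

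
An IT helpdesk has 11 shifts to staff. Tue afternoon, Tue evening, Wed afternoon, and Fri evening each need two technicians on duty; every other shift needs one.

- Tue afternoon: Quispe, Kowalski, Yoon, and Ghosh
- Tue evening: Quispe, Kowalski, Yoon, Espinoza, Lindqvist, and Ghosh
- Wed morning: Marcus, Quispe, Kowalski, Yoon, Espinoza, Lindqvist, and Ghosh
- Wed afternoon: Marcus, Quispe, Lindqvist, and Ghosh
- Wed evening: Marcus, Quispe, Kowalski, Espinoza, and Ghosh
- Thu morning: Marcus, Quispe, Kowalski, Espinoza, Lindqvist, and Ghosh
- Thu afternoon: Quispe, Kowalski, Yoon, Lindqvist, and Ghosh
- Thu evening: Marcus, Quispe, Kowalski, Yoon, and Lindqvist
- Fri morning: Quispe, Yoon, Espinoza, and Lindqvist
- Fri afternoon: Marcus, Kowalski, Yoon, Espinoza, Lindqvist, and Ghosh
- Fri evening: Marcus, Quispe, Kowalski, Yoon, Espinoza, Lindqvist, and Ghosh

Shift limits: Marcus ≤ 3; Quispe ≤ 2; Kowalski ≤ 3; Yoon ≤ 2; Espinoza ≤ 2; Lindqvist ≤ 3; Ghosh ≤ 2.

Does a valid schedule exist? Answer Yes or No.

Yes

One valid schedule: Tue afternoon→Kowalski+Yoon, Tue evening→Espinoza+Lindqvist, Wed morning→Yoon, Wed afternoon→Marcus+Lindqvist, Wed evening→Marcus, Thu morning→Kowalski, Thu afternoon→Quispe, Thu evening→Marcus, Fri morning→Quispe, Fri afternoon→Kowalski, Fri evening→Espinoza+Lindqvist.
Loads: Marcus 3/3, Quispe 2/2, Kowalski 3/3, Yoon 2/2, Espinoza 2/2, Lindqvist 3/3, Ghosh 0/2 — all within limits.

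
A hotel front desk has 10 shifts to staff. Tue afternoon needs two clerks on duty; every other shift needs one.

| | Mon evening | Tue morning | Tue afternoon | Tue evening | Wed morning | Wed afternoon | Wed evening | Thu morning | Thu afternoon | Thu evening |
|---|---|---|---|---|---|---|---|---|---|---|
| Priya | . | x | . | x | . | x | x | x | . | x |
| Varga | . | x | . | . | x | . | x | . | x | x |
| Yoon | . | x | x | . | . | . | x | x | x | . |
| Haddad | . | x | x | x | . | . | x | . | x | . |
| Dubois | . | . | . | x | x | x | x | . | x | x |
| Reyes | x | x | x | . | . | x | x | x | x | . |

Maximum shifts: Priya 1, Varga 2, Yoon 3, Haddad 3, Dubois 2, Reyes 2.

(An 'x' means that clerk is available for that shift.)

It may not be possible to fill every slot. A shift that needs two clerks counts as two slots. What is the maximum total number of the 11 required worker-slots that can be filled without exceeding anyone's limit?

11

Total capacity across all clerks is 1+2+3+3+2+2 = 13, and 11 slots are needed, so at most 11 can be filled.
An assignment achieving 11: Mon evening→Reyes, Tue morning→Yoon, Tue afternoon→Yoon+Haddad, Tue evening→Priya, Wed morning→Varga, Wed afternoon→Dubois, Wed evening→Haddad, Thu morning→Yoon, Thu afternoon→Haddad, Thu evening→Varga.
Loads: Priya 1/1, Varga 2/2, Yoon 3/3, Haddad 3/3, Dubois 1/2, Reyes 1/2.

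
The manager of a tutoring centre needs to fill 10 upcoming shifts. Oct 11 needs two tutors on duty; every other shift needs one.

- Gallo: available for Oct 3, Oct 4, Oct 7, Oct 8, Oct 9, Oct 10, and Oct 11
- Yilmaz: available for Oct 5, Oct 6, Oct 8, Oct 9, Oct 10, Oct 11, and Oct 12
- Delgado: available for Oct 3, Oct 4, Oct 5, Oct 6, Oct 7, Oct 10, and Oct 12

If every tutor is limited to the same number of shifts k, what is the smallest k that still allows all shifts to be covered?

With 3 tutors and 11 worker-slots to fill, someone must work at least ⌈11/3⌉ = 4 shifts, so k ≥ 4.
k = 4 works: Oct 3→Gallo, Oct 4→Gallo, Oct 5→Yilmaz, Oct 6→Yilmaz, Oct 7→Delgado, Oct 8→Gallo, Oct 9→Yilmaz, Oct 10→Delgado, Oct 11→Gallo+Yilmaz, Oct 12→Delgado.
Loads: Gallo 4, Yilmaz 4, Delgado 3 — all ≤ 4.

4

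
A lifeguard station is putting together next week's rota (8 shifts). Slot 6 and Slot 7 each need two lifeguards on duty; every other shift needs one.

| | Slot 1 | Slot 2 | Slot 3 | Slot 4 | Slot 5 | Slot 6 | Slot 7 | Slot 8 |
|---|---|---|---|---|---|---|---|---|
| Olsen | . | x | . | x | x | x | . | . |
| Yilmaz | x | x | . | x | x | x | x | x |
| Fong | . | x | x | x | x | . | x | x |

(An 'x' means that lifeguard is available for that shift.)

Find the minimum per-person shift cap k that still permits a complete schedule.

4

With 3 lifeguards and 10 worker-slots to fill, someone must work at least ⌈10/3⌉ = 4 shifts, so k ≥ 4.
k = 4 works: Slot 1→Yilmaz, Slot 2→Olsen, Slot 3→Fong, Slot 4→Olsen, Slot 5→Olsen, Slot 6→Olsen+Yilmaz, Slot 7→Yilmaz+Fong, Slot 8→Yilmaz.
Loads: Olsen 4, Yilmaz 4, Fong 2 — all ≤ 4.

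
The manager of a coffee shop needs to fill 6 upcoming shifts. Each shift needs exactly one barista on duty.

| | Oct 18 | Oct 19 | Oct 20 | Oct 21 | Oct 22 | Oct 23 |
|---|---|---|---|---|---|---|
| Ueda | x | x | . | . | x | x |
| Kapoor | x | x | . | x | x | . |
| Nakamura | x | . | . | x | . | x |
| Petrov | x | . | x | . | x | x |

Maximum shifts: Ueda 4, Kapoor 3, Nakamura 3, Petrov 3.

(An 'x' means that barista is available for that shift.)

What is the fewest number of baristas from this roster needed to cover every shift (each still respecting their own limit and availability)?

2

6 slots to fill and no one can take more than 4, so at least ⌈6/4⌉ = 2 baristas are needed.
Kapoor and Petrov alone can cover everything: Oct 18→Kapoor, Oct 19→Kapoor, Oct 20→Petrov, Oct 21→Kapoor, Oct 22→Petrov, Oct 23→Petrov.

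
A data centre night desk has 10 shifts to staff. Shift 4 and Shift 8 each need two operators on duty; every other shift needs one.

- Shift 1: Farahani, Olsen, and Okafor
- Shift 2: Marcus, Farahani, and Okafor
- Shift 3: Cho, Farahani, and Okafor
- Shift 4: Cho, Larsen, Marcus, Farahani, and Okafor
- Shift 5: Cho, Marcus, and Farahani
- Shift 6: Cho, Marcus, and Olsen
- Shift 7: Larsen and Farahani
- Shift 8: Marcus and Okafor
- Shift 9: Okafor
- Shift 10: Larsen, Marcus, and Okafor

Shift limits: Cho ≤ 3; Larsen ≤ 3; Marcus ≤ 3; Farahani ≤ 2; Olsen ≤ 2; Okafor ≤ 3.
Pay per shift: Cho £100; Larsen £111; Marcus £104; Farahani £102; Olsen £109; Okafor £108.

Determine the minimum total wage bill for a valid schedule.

£1249

Shift 8 can only be covered by Marcus and Okafor, so that assignment is forced.
Shift 9 can only be covered by Okafor, so that assignment is forced.
Picking the cheapest available operator for each shift independently would cost £1232, but that ignores the shift limits.
An optimal schedule: Shift 1→Farahani, Shift 2→Marcus, Shift 3→Cho, Shift 4→Cho+Okafor, Shift 5→Cho, Shift 6→Olsen, Shift 7→Farahani, Shift 8→Marcus+Okafor, Shift 9→Okafor, Shift 10→Marcus.
Total: 102 + 104 + 100 + 100 + 108 + 100 + 109 + 102 + 104 + 108 + 108 + 104 = £1249.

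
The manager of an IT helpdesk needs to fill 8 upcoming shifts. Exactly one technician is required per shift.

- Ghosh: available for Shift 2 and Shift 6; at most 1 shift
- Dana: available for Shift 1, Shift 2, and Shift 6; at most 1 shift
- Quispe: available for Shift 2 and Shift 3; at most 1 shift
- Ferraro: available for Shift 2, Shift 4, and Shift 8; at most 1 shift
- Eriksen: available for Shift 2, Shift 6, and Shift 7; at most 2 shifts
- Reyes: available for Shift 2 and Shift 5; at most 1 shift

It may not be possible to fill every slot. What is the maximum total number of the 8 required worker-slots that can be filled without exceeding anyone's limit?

7

Total capacity across all technicians is 1+1+1+1+2+1 = 7, and 8 slots are needed, so at most 7 can be filled.
An assignment achieving 7: Shift 1→Dana, Shift 2→Eriksen, Shift 3→Quispe, Shift 4→Ferraro, Shift 5→Reyes, Shift 6→Ghosh, Shift 7→Eriksen.
Loads: Ghosh 1/1, Dana 1/1, Quispe 1/1, Ferraro 1/1, Eriksen 2/2, Reyes 1/1.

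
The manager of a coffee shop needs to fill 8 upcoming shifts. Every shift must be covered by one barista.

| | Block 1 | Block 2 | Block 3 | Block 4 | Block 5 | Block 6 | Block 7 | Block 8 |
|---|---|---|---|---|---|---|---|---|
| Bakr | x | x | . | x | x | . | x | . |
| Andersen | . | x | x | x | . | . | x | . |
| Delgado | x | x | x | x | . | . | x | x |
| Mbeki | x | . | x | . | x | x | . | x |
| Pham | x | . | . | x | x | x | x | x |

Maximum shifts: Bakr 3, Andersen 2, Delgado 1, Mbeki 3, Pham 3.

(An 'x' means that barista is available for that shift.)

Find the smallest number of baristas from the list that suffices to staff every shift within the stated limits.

3

8 slots to fill and no one can take more than 3, so at least ⌈8/3⌉ = 3 baristas are needed.
Bakr, Andersen, and Mbeki alone can cover everything: Block 1→Bakr, Block 2→Bakr, Block 3→Andersen, Block 4→Bakr, Block 5→Mbeki, Block 6→Mbeki, Block 7→Andersen, Block 8→Mbeki.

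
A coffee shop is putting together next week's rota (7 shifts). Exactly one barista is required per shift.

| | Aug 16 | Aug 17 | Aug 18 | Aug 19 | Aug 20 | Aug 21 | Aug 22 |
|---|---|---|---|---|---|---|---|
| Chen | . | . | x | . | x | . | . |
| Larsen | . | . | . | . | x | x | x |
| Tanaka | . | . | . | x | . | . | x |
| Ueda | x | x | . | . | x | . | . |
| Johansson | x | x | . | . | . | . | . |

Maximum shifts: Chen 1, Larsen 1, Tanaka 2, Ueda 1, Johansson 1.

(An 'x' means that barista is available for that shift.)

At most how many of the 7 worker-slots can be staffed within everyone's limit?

Total capacity across all baristas is 1+1+2+1+1 = 6, and 7 slots are needed, so at most 6 can be filled.
An assignment achieving 6: Aug 16→Ueda, Aug 17→Johansson, Aug 18→Chen, Aug 19→Tanaka, Aug 21→Larsen, Aug 22→Tanaka.
Loads: Chen 1/1, Larsen 1/1, Tanaka 2/2, Ueda 1/1, Johansson 1/1.

6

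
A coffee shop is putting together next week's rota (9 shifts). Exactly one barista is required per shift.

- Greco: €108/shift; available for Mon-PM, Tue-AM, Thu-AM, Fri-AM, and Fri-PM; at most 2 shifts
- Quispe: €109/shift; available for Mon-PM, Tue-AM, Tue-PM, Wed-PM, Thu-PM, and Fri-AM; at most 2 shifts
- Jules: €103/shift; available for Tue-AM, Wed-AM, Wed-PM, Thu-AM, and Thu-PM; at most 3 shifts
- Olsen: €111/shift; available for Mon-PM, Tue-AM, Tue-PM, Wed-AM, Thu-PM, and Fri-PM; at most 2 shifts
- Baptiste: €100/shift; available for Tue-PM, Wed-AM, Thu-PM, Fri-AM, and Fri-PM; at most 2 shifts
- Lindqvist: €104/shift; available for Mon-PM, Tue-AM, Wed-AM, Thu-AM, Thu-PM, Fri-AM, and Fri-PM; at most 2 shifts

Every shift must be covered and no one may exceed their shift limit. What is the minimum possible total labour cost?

€933

Picking the cheapest available barista for each shift independently would cost €913, but that ignores the shift limits.
An optimal schedule: Mon-PM→Lindqvist, Tue-AM→Greco, Tue-PM→Baptiste, Wed-AM→Baptiste, Wed-PM→Jules, Thu-AM→Jules, Thu-PM→Jules, Fri-AM→Lindqvist, Fri-PM→Greco.
Total: 104 + 108 + 100 + 100 + 103 + 103 + 103 + 104 + 108 = €933.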